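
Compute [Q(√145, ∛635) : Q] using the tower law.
[Q(√145, ∛635) : Q] = 6

Let L = Q(√145, ∛635). Since Q(√145) ⊂ L and [Q(√145):Q] = 2, the tower law gives 2 | [L:Q]. Likewise Q(∛635) ⊂ L with [Q(∛635):Q] = 3 (because 635 is not a perfect cube), so 3 | [L:Q]. As gcd(2,3) = 1, [L:Q] is divisible by 6. Conversely L is generated over Q by √145 and ∛635, so [L:Q] ≤ 2·3 = 6. Therefore [Q(√145, ∛635) : Q] = 6.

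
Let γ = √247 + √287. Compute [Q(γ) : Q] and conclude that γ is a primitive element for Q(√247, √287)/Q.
[Q(γ) : Q] = 4 (equivalently, Q(γ) = Q(√247, √287))

Obviously Q(γ) ⊆ Q(√247, √287), and [Q(√247, √287):Q] = 4 (since 247, 287 are distinct squarefree integers > 1 with 70889 not a perfect square). To show equality we compute the minimal polynomial of γ. From γ = √247 + √287: γ^2 = 247 + 2√(70889) + 287 = 534 + 2√(70889), so γ^2 - 534 = 2√(70889); squaring, (γ^2 - 534)^2 = 4·70889, i.e. γ^4 - 1068γ^2 + 285156 - 283556 = 0, i.e. γ^4 - 1068γ^2 + 1600 = 0. So γ is a root of x^4 - 1068x^2 + 1600. This polynomial is irreducible over Q: it has no rational root (each ±√247 ± √287 is irrational), and any factorization into two quadratics over Q would force √(70889) ∈ Q (pairing opposite roots) or √247, √287 ∈ Q (other pairings), all impossible. Hence [Q(γ):Q] = 4 = [Q(√247, √287):Q], so Q(γ) = Q(√247, √287).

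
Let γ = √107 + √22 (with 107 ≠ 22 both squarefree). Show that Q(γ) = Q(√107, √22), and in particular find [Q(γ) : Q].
[Q(γ) : Q] = 4 (equivalently, Q(γ) = Q(√107, √22))

Obviously Q(γ) ⊆ Q(√107, √22), and [Q(√107, √22):Q] = 4 (since 107, 22 are distinct squarefree integers > 1 with 2354 not a perfect square). To show equality we compute the minimal polynomial of γ. From γ = √107 + √22: γ^2 = 107 + 2√(2354) + 22 = 129 + 2√(2354), so γ^2 - 129 = 2√(2354); squaring, (γ^2 - 129)^2 = 4·2354, i.e. γ^4 - 258γ^2 + 16641 - 9416 = 0, i.e. γ^4 - 258γ^2 + 7225 = 0. So γ is a root of x^4 - 258x^2 + 7225. This polynomial is irreducible over Q: it has no rational root (each ±√107 ± √22 is irrational), and any factorization into two quadratics over Q would force √(2354) ∈ Q (pairing opposite roots) or √107, √22 ∈ Q (other pairings), all impossible. Hence [Q(γ):Q] = 4 = [Q(√107, √22):Q], so Q(γ) = Q(√107, √22).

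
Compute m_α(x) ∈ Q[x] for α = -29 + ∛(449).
m_α(x) = x^3 + 87x^2 + 2523x + 23940

Set β = α + 29 = ∛(449), so β^3 = 449. Then (α + 29)^3 - 449 = 0, i.e. α is a root of g(x) = (x + 29)^3 - 449 = x^3 + 87x^2 + 2523x + 23940. Since g(x) = h(x + 29) where h(x) = x^3 - 449, and h is irreducible over Q (because 449 is not a perfect cube, so h has no rational root, and a monic cubic with no rational root is irreducible), g is also irreducible (irreducibility is preserved under the substitution x → x + 29). Hence m_α(x) = x^3 + 87x^2 + 2523x + 23940.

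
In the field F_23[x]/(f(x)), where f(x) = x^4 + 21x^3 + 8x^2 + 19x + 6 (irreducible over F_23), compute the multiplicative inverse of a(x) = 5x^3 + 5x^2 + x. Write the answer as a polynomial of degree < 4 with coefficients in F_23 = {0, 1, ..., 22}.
a(x)^(-1) ≡ 6x^2 + 18x + 12 (mod f(x))

Since f is irreducible over F_23, F_23[x]/(f) is a field and a(x) ≠ 0 has an inverse. Apply the extended Euclidean algorithm to f(x) and a(x) in F_23[x]: f(x) = (14x + 4)·a(x) + (20x^2 + 15x + 6);  a(x) = (6x + 13)·(20x^2 + 15x + 6) + (14). The last nonzero remainder is the constant 14 = gcd(f, a) in F_23. Back-substituting through the division chain expresses 14 = s(x)·a(x) + t(x)·f(x) with s(x) ≡ 15x^2 + 22x + 7 (mod f), so (15x^2 + 22x + 7)·a(x) ≡ 14 (mod f). Multiplying by 14^(-1) ≡ 5 in F_23 gives a(x)^(-1) ≡ 5·(15x^2 + 22x + 7) ≡ 6x^2 + 18x + 12 (mod f). Check: (5x^3 + 5x^2 + x)·(6x^2 + 18x + 12) = 7x^5 + 5x^4 + 18x^3 + 9x^2 + 12x ≡ 1 (mod x^4 + 21x^3 + 8x^2 + 19x + 6).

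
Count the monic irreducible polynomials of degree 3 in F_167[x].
There are 1552432 monic irreducible polynomials of degree 3 over F_167

Each element of F_{167^3} that lies in no proper subfield is a root of exactly one monic irreducible of degree 3 over F_167, and each such polynomial has 3 distinct roots in F_{167^3}. By Möbius inversion the count is N_167(3) = (1/3) Σ_{d|3} μ(3/d) · 167^d = (1/3)(μ(3)·167^1 + μ(1)·167^3) = 4657296/3 = 1552432.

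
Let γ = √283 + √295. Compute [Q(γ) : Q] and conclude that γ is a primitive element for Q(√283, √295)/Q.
[Q(γ) : Q] = 4 (equivalently, Q(γ) = Q(√283, √295))

Obviously Q(γ) ⊆ Q(√283, √295), and [Q(√283, √295):Q] = 4 (since 283, 295 are distinct squarefree integers > 1 with 83485 not a perfect square). To show equality we compute the minimal polynomial of γ. From γ = √283 + √295: γ^2 = 283 + 2√(83485) + 295 = 578 + 2√(83485), so γ^2 - 578 = 2√(83485); squaring, (γ^2 - 578)^2 = 4·83485, i.e. γ^4 - 1156γ^2 + 334084 - 333940 = 0, i.e. γ^4 - 1156γ^2 + 144 = 0. So γ is a root of x^4 - 1156x^2 + 144. This polynomial is irreducible over Q: it has no rational root (each ±√283 ± √295 is irrational), and any factorization into two quadratics over Q would force √(83485) ∈ Q (pairing opposite roots) or √283, √295 ∈ Q (other pairings), all impossible. Hence [Q(γ):Q] = 4 = [Q(√283, √295):Q], so Q(γ) = Q(√283, √295).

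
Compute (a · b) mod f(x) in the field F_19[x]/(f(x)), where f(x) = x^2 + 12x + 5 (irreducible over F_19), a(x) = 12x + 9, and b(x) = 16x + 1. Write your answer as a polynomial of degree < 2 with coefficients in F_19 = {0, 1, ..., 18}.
a · b ≡ 18x + 18 (mod f(x))

Multiply in F_19[x]: a(x)·b(x) = (12x + 9)·(16x + 1) = 2x^2 + 4x + 9. This has degree ≥ 2, so divide by f(x) over F_19: 2x^2 + 4x + 9 = (2)·(x^2 + 12x + 5) + (18x + 18). Hence a·b ≡ 18x + 18 (mod f). (F_19[x]/(f) is a field with 19^2 = 361 elements since f is irreducible of degree 2.)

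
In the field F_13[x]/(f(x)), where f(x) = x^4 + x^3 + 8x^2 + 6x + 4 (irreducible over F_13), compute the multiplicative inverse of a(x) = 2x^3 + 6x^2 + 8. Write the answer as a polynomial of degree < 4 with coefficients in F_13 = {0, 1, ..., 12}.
a(x)^(-1) ≡ 9x^3 + 2x^2 + 10x + 7 (mod f(x))

Since f is irreducible over F_13, F_13[x]/(f) is a field and a(x) ≠ 0 has an inverse. Apply the extended Euclidean algorithm to f(x) and a(x) in F_13[x]: f(x) = (7x + 12)·a(x) + (x^2 + 2x + 12);  a(x) = (2x + 2)·(x^2 + 2x + 12) + (11x + 10);  (x^2 + 2x + 12) = (6x + 3)·(11x + 10) + (8). The last nonzero remainder is the constant 8 = gcd(f, a) in F_13. Back-substituting through the division chain expresses 8 = s(x)·a(x) + t(x)·f(x) with s(x) ≡ 7x^3 + 3x^2 + 2x + 4 (mod f), so (7x^3 + 3x^2 + 2x + 4)·a(x) ≡ 8 (mod f). Multiplying by 8^(-1) ≡ 5 in F_13 gives a(x)^(-1) ≡ 5·(7x^3 + 3x^2 + 2x + 4) ≡ 9x^3 + 2x^2 + 10x + 7 (mod f). Check: (2x^3 + 6x^2 + 8)·(9x^3 + 2x^2 + 10x + 7) = 5x^6 + 6x^5 + 6x^4 + 3x^3 + 6x^2 + 2x + 4 ≡ 1 (mod x^4 + x^3 + 8x^2 + 6x + 4).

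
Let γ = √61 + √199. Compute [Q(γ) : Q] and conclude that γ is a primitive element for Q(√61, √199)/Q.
[Q(γ) : Q] = 4 (equivalently, Q(γ) = Q(√61, √199))

Obviously Q(γ) ⊆ Q(√61, √199), and [Q(√61, √199):Q] = 4 (since 61, 199 are distinct squarefree integers > 1 with 12139 not a perfect square). To show equality we compute the minimal polynomial of γ. From γ = √61 + √199: γ^2 = 61 + 2√(12139) + 199 = 260 + 2√(12139), so γ^2 - 260 = 2√(12139); squaring, (γ^2 - 260)^2 = 4·12139, i.e. γ^4 - 520γ^2 + 67600 - 48556 = 0, i.e. γ^4 - 520γ^2 + 19044 = 0. So γ is a root of x^4 - 520x^2 + 19044. This polynomial is irreducible over Q: it has no rational root (each ±√61 ± √199 is irrational), and any factorization into two quadratics over Q would force √(12139) ∈ Q (pairing opposite roots) or √61, √199 ∈ Q (other pairings), all impossible. Hence [Q(γ):Q] = 4 = [Q(√61, √199):Q], so Q(γ) = Q(√61, √199).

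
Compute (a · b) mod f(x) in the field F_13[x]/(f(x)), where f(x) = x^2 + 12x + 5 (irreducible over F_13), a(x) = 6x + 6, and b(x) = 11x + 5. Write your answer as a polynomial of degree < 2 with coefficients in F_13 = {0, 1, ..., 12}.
a · b ≡ 6x + 12 (mod f(x))

Multiply in F_13[x]: a(x)·b(x) = (6x + 6)·(11x + 5) = x^2 + 5x + 4. This has degree ≥ 2, so divide by f(x) over F_13: x^2 + 5x + 4 = (1)·(x^2 + 12x + 5) + (6x + 12). Hence a·b ≡ 6x + 12 (mod f). (F_13[x]/(f) is a field with 13^2 = 169 elements since f is irreducible of degree 2.)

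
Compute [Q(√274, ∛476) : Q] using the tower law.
[Q(√274, ∛476) : Q] = 6

Let L = Q(√274, ∛476). Since Q(√274) ⊂ L and [Q(√274):Q] = 2, the tower law gives 2 | [L:Q]. Likewise Q(∛476) ⊂ L with [Q(∛476):Q] = 3 (because 476 is not a perfect cube), so 3 | [L:Q]. As gcd(2,3) = 1, [L:Q] is divisible by 6. Conversely L is generated over Q by √274 and ∛476, so [L:Q] ≤ 2·3 = 6. Therefore [Q(√274, ∛476) : Q] = 6.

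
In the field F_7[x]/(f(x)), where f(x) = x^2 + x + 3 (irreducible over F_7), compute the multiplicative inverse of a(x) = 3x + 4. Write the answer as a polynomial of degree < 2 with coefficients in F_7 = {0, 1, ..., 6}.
a(x)^(-1) ≡ 6x + 5 (mod f(x))

Since f is irreducible over F_7, F_7[x]/(f) is a field and a(x) ≠ 0 has an inverse. Apply the extended Euclidean algorithm to f(x) and a(x) in F_7[x]: f(x) = (5x + 3)·a(x) + (5). The last nonzero remainder is the constant 5 = gcd(f, a) in F_7. Back-substituting through the division chain expresses 5 = s(x)·a(x) + t(x)·f(x) with s(x) ≡ 2x + 4 (mod f), so (2x + 4)·a(x) ≡ 5 (mod f). Multiplying by 5^(-1) ≡ 3 in F_7 gives a(x)^(-1) ≡ 3·(2x + 4) ≡ 6x + 5 (mod f). Check: (3x + 4)·(6x + 5) = 4x^2 + 4x + 6 ≡ 1 (mod x^2 + x + 3).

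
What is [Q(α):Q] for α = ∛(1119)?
[Q(α):Q] = 3

The minimal polynomial of α is x^3 - 1119, irreducible over Q since 1119 is not a perfect cube (so x^3 - 1119 has no rational root). Hence [Q(α):Q] = deg(m_α) = 3.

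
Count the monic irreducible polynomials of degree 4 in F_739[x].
There are 74561900130 monic irreducible polynomials of degree 4 over F_739

Each element of F_{739^4} that lies in no proper subfield is a root of exactly one monic irreducible of degree 4 over F_739, and each such polynomial has 4 distinct roots in F_{739^4}. By Möbius inversion the count is N_739(4) = (1/4) Σ_{d|4} μ(4/d) · 739^d = (1/4)(μ(4)·739^1 + μ(2)·739^2 + μ(1)·739^4) = 298247600520/4 = 74561900130.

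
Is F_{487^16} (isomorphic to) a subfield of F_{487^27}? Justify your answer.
No: F_{487^16} is not a subfield of F_{487^27}

F_{p^m} embeds in F_{p^n} iff m | n. Here 16 ∤ 27 (since 27 = 1·16 + 11 with remainder 11 ≠ 0), so F_{487^16} is not a subfield of F_{487^27}. Equivalently: if it were, the tower law would give 16 = [F_{487^16}:F_487] dividing [F_{487^27}:F_487] = 27, contradiction.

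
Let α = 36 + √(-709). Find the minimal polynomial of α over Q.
m_α(x) = x^2 - 72x + 2005

From α - 36 = √(-709), squaring gives (α - 36)^2 = -709, i.e. α^2 - 72α + 1296 = -709, so α^2 - 72α + 2005 = 0. The discriminant of x^2 - 72x + 2005 is (-72)^2 - 4·(2005) = 5184 - 8020 = -2836, and 4·(-709) is not a perfect square in Q since -709 is squarefree and ≠ 1. Hence x^2 - 72x + 2005 is irreducible over Q and is the minimal polynomial of α.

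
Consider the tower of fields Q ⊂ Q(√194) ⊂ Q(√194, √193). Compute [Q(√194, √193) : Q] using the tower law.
[Q(√194, √193) : Q] = 4

[Q(√194):Q] = 2 (min poly x^2 - 194, irreducible since 194 is squarefree > 1). For the top step, suppose √193 ∈ Q(√194), say √193 = c + d√194 with c, d ∈ Q. Squaring: 193 = c^2 + 194d^2 + 2cd√194. Since √194 ∉ Q this forces 2cd = 0. If d = 0 then √193 = c ∈ Q, contradicting 193 squarefree > 1. If c = 0 then 193 = 194d^2, so 194·193 = (194d)^2 is a perfect square in Q — but 194·193 = 37442 is not a perfect square (since 194 and 193 are distinct squarefree integers). Contradiction. Hence √193 ∉ Q(√194), so x^2 - 193 stays irreducible over Q(√194) and [Q(√194, √193) : Q(√194)] = 2. By the tower law, [Q(√194, √193) : Q] = 2 · 2 = 4.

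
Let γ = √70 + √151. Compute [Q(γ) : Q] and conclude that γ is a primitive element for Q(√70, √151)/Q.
[Q(γ) : Q] = 4 (equivalently, Q(γ) = Q(√70, √151))

Obviously Q(γ) ⊆ Q(√70, √151), and [Q(√70, √151):Q] = 4 (since 70, 151 are distinct squarefree integers > 1 with 10570 not a perfect square). To show equality we compute the minimal polynomial of γ. From γ = √70 + √151: γ^2 = 70 + 2√(10570) + 151 = 221 + 2√(10570), so γ^2 - 221 = 2√(10570); squaring, (γ^2 - 221)^2 = 4·10570, i.e. γ^4 - 442γ^2 + 48841 - 42280 = 0, i.e. γ^4 - 442γ^2 + 6561 = 0. So γ is a root of x^4 - 442x^2 + 6561. This polynomial is irreducible over Q: it has no rational root (each ±√70 ± √151 is irrational), and any factorization into two quadratics over Q would force √(10570) ∈ Q (pairing opposite roots) or √70, √151 ∈ Q (other pairings), all impossible. Hence [Q(γ):Q] = 4 = [Q(√70, √151):Q], so Q(γ) = Q(√70, √151).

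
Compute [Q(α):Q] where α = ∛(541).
[Q(α):Q] = 3

The minimal polynomial of α is x^3 - 541, irreducible over Q since 541 is not a perfect cube (so x^3 - 541 has no rational root). Hence [Q(α):Q] = deg(m_α) = 3.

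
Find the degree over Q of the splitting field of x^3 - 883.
[K : Q] = 6

The roots of x^3 - 883 are ∛883, ω∛883, ω^2∛883 where ω = e^(2πi/3) is a primitive cube root of unity, so K = Q(∛883, ω). Now [Q(∛883):Q] = 3 (since 883 is not a perfect cube, x^3 - 883 is irreducible) and [Q(ω):Q] = 2. Both 2 and 3 divide [K:Q], and [K:Q] ≤ 3·2 = 6, so [K:Q] = 6. (Equivalently: Q(∛883) ⊂ R but ω ∉ R, so [K : Q(∛883)] = 2.)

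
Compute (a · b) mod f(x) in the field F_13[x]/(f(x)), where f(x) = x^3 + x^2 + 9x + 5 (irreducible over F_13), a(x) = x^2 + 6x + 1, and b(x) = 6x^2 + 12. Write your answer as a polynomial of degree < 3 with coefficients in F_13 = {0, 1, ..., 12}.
a · b ≡ 12x^2 + 6x + 5 (mod f(x))

Multiply in F_13[x]: a(x)·b(x) = (x^2 + 6x + 1)·(6x^2 + 12) = 6x^4 + 10x^3 + 5x^2 + 7x + 12. This has degree ≥ 3, so divide by f(x) over F_13: 6x^4 + 10x^3 + 5x^2 + 7x + 12 = (6x + 4)·(x^3 + x^2 + 9x + 5) + (12x^2 + 6x + 5). Hence a·b ≡ 12x^2 + 6x + 5 (mod f). (F_13[x]/(f) is a field with 13^3 = 2197 elements since f is irreducible of degree 3.)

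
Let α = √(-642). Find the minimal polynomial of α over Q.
m_α(x) = x^2 + 642

α satisfies α^2 + 642 = 0, so x^2 + 642 annihilates α. Since d = -642 is squarefree and ≠ 1, it is not a perfect square in Q, so x^2 + 642 has no rational root and is therefore irreducible over Q (a degree-2 polynomial over a field is irreducible iff it has no root). Hence m_α(x) = x^2 + 642.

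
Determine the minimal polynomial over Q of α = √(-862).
m_α(x) = x^2 + 862

α satisfies α^2 + 862 = 0, so x^2 + 862 annihilates α. Since d = -862 is squarefree and ≠ 1, it is not a perfect square in Q, so x^2 + 862 has no rational root and is therefore irreducible over Q (a degree-2 polynomial over a field is irreducible iff it has no root). Hence m_α(x) = x^2 + 862.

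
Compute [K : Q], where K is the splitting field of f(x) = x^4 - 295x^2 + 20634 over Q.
[K : Q] = 4

Solving the quadratic in x^2: x^2 = (295 ± √(295^2 - 4·20634))/2 = (295 ± √4489)/2 = (295 ± 67)/2, giving x^2 = 181 or x^2 = 114. So f(x) = (x^2 - 181)(x^2 - 114) and the roots of f are ±√181, ±√114. Hence the splitting field is K = Q(√181, √114). Since 181 and 114 are distinct squarefree integers > 1, their product 20634 is not a perfect square, so √114 ∉ Q(√181). By the tower law [K:Q] = [Q(√181,√114):Q(√181)] · [Q(√181):Q] = 2 · 2 = 4.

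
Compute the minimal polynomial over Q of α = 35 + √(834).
m_α(x) = x^2 - 70x + 391

From α - 35 = √(834), squaring gives (α - 35)^2 = 834, i.e. α^2 - 70α + 1225 = 834, so α^2 - 70α + 391 = 0. The discriminant of x^2 - 70x + 391 is (-70)^2 - 4·(391) = 4900 - 1564 = 3336, and 4·(834) is not a perfect square in Q since 834 is squarefree and ≠ 1. Hence x^2 - 70x + 391 is irreducible over Q and is the minimal polynomial of α.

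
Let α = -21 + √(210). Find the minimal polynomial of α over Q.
m_α(x) = x^2 + 42x + 231

From α + 21 = √(210), squaring gives (α + 21)^2 = 210, i.e. α^2 + 42α + 441 = 210, so α^2 + 42α + 231 = 0. The discriminant of x^2 + 42x + 231 is (42)^2 - 4·(231) = 1764 - 924 = 840, and 4·(210) is not a perfect square in Q since 210 is squarefree and ≠ 1. Hence x^2 + 42x + 231 is irreducible over Q and is the minimal polynomial of α.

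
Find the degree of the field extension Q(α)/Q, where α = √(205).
[Q(α):Q] = 2

[Q(α):Q] equals the degree of the minimal polynomial of α. Here α^2 = 205 and x^2 - 205 is irreducible (d = 205 is squarefree, ≠ 1, hence not a square), so deg(m_α) = 2. Thus [Q(α):Q] = 2.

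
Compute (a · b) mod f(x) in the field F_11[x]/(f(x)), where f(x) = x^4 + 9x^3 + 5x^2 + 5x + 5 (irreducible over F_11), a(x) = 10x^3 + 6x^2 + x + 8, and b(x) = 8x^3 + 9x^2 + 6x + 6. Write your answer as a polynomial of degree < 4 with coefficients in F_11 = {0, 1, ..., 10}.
a · b ≡ 4x^3 + 10x + 9 (mod f(x))

Multiply in F_11[x]: a(x)·b(x) = (10x^3 + 6x^2 + x + 8)·(8x^3 + 9x^2 + 6x + 6) = 3x^6 + 6x^5 + x^4 + 4x^3 + 4x^2 + 10x + 4. This has degree ≥ 4, so divide by f(x) over F_11: 3x^6 + 6x^5 + x^4 + 4x^3 + 4x^2 + 10x + 4 = (3x^2 + x + 10)·(x^4 + 9x^3 + 5x^2 + 5x + 5) + (4x^3 + 10x + 9). Hence a·b ≡ 4x^3 + 10x + 9 (mod f). (F_11[x]/(f) is a field with 11^4 = 14641 elements since f is irreducible of degree 4.)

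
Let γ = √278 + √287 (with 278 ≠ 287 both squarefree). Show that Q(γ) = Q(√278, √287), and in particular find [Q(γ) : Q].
[Q(γ) : Q] = 4 (equivalently, Q(γ) = Q(√278, √287))

Obviously Q(γ) ⊆ Q(√278, √287), and [Q(√278, √287):Q] = 4 (since 278, 287 are distinct squarefree integers > 1 with 79786 not a perfect square). To show equality we compute the minimal polynomial of γ. From γ = √278 + √287: γ^2 = 278 + 2√(79786) + 287 = 565 + 2√(79786), so γ^2 - 565 = 2√(79786); squaring, (γ^2 - 565)^2 = 4·79786, i.e. γ^4 - 1130γ^2 + 319225 - 319144 = 0, i.e. γ^4 - 1130γ^2 + 81 = 0. So γ is a root of x^4 - 1130x^2 + 81. This polynomial is irreducible over Q: it has no rational root (each ±√278 ± √287 is irrational), and any factorization into two quadratics over Q would force √(79786) ∈ Q (pairing opposite roots) or √278, √287 ∈ Q (other pairings), all impossible. Hence [Q(γ):Q] = 4 = [Q(√278, √287):Q], so Q(γ) = Q(√278, √287).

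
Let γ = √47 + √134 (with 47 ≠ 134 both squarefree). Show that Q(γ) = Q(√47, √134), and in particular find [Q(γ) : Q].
[Q(γ) : Q] = 4 (equivalently, Q(γ) = Q(√47, √134))

Obviously Q(γ) ⊆ Q(√47, √134), and [Q(√47, √134):Q] = 4 (since 47, 134 are distinct squarefree integers > 1 with 6298 not a perfect square). To show equality we compute the minimal polynomial of γ. From γ = √47 + √134: γ^2 = 47 + 2√(6298) + 134 = 181 + 2√(6298), so γ^2 - 181 = 2√(6298); squaring, (γ^2 - 181)^2 = 4·6298, i.e. γ^4 - 362γ^2 + 32761 - 25192 = 0, i.e. γ^4 - 362γ^2 + 7569 = 0. So γ is a root of x^4 - 362x^2 + 7569. This polynomial is irreducible over Q: it has no rational root (each ±√47 ± √134 is irrational), and any factorization into two quadratics over Q would force √(6298) ∈ Q (pairing opposite roots) or √47, √134 ∈ Q (other pairings), all impossible. Hence [Q(γ):Q] = 4 = [Q(√47, √134):Q], so Q(γ) = Q(√47, √134).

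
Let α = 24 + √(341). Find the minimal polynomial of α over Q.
m_α(x) = x^2 - 48x + 235

From α - 24 = √(341), squaring gives (α - 24)^2 = 341, i.e. α^2 - 48α + 576 = 341, so α^2 - 48α + 235 = 0. The discriminant of x^2 - 48x + 235 is (-48)^2 - 4·(235) = 2304 - 940 = 1364, and 4·(341) is not a perfect square in Q since 341 is squarefree and ≠ 1. Hence x^2 - 48x + 235 is irreducible over Q and is the minimal polynomial of α.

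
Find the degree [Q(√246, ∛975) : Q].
[Q(√246, ∛975) : Q] = 6

Let L = Q(√246, ∛975). Since Q(√246) ⊂ L and [Q(√246):Q] = 2, the tower law gives 2 | [L:Q]. Likewise Q(∛975) ⊂ L with [Q(∛975):Q] = 3 (because 975 is not a perfect cube), so 3 | [L:Q]. As gcd(2,3) = 1, [L:Q] is divisible by 6. Conversely L is generated over Q by √246 and ∛975, so [L:Q] ≤ 2·3 = 6. Therefore [Q(√246, ∛975) : Q] = 6.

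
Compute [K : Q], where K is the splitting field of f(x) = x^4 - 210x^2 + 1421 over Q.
[K : Q] = 4

Solving the quadratic in x^2: x^2 = (210 ± √(210^2 - 4·1421))/2 = (210 ± √38416)/2 = (210 ± 196)/2, giving x^2 = 7 or x^2 = 203. So f(x) = (x^2 - 7)(x^2 - 203) and the roots of f are ±√7, ±√203. Hence the splitting field is K = Q(√7, √203). Since 7 and 203 are distinct squarefree integers > 1, their product 1421 is not a perfect square, so √203 ∉ Q(√7). By the tower law [K:Q] = [Q(√7,√203):Q(√7)] · [Q(√7):Q] = 2 · 2 = 4.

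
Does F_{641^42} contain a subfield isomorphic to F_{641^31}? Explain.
No: F_{641^31} is not a subfield of F_{641^42}

F_{p^m} embeds in F_{p^n} iff m | n. Here 31 ∤ 42 (since 42 = 1·31 + 11 with remainder 11 ≠ 0), so F_{641^31} is not a subfield of F_{641^42}. Equivalently: if it were, the tower law would give 31 = [F_{641^31}:F_641] dividing [F_{641^42}:F_641] = 42, contradiction.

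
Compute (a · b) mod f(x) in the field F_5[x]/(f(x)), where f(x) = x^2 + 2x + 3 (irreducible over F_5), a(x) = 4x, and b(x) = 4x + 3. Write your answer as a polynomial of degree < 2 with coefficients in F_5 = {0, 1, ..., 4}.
a · b ≡ 2 (mod f(x))

Multiply in F_5[x]: a(x)·b(x) = (4x)·(4x + 3) = x^2 + 2x. This has degree ≥ 2, so divide by f(x) over F_5: x^2 + 2x = (1)·(x^2 + 2x + 3) + (2). Hence a·b ≡ 2 (mod f). (F_5[x]/(f) is a field with 5^2 = 25 elements since f is irreducible of degree 2.)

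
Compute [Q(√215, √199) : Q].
[Q(√215, √199) : Q] = 4

[Q(√215):Q] = 2 (min poly x^2 - 215, irreducible since 215 is squarefree > 1). For the top step, suppose √199 ∈ Q(√215), say √199 = c + d√215 with c, d ∈ Q. Squaring: 199 = c^2 + 215d^2 + 2cd√215. Since √215 ∉ Q this forces 2cd = 0. If d = 0 then √199 = c ∈ Q, contradicting 199 squarefree > 1. If c = 0 then 199 = 215d^2, so 215·199 = (215d)^2 is a perfect square in Q — but 215·199 = 42785 is not a perfect square (since 215 and 199 are distinct squarefree integers). Contradiction. Hence √199 ∉ Q(√215), so x^2 - 199 stays irreducible over Q(√215) and [Q(√215, √199) : Q(√215)] = 2. By the tower law, [Q(√215, √199) : Q] = 2 · 2 = 4.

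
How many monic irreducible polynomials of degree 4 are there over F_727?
There are 69835593828 monic irreducible polynomials of degree 4 over F_727

Each element of F_{727^4} that lies in no proper subfield is a root of exactly one monic irreducible of degree 4 over F_727, and each such polynomial has 4 distinct roots in F_{727^4}. By Möbius inversion the count is N_727(4) = (1/4) Σ_{d|4} μ(4/d) · 727^d = (1/4)(μ(4)·727^1 + μ(2)·727^2 + μ(1)·727^4) = 279342375312/4 = 69835593828.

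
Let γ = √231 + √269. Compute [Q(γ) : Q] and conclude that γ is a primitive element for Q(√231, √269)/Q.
[Q(γ) : Q] = 4 (equivalently, Q(γ) = Q(√231, √269))

Obviously Q(γ) ⊆ Q(√231, √269), and [Q(√231, √269):Q] = 4 (since 231, 269 are distinct squarefree integers > 1 with 62139 not a perfect square). To show equality we compute the minimal polynomial of γ. From γ = √231 + √269: γ^2 = 231 + 2√(62139) + 269 = 500 + 2√(62139), so γ^2 - 500 = 2√(62139); squaring, (γ^2 - 500)^2 = 4·62139, i.e. γ^4 - 1000γ^2 + 250000 - 248556 = 0, i.e. γ^4 - 1000γ^2 + 1444 = 0. So γ is a root of x^4 - 1000x^2 + 1444. This polynomial is irreducible over Q: it has no rational root (each ±√231 ± √269 is irrational), and any factorization into two quadratics over Q would force √(62139) ∈ Q (pairing opposite roots) or √231, √269 ∈ Q (other pairings), all impossible. Hence [Q(γ):Q] = 4 = [Q(√231, √269):Q], so Q(γ) = Q(√231, √269).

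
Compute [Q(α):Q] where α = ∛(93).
[Q(α):Q] = 3

The minimal polynomial of α is x^3 - 93, irreducible over Q since 93 is not a perfect cube (so x^3 - 93 has no rational root). Hence [Q(α):Q] = deg(m_α) = 3.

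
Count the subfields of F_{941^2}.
F_{941^2} has 2 subfields

The subfields of F_{p^n} are exactly the fields F_{p^d} for d | n (each is the fixed field of the unique index-d subgroup of Gal(F_{p^n}/F_p) ≅ Z/nZ). The divisors of n = 2 are {1, 2}, giving 2 subfields: F_{941^1}, F_{941^2}.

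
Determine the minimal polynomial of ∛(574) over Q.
m_α(x) = x^3 - 574

α satisfies α^3 = 574, so x^3 - 574 annihilates α. By the rational root test, a rational root p/q (in lowest terms) of x^3 - 574 would satisfy p^3 = 574 q^3, forcing q = 1 and p^3 = 574; but 574 is not a perfect cube, contradiction. A monic cubic over Q with no rational root is irreducible (any nontrivial factorization would include a linear factor). Hence x^3 - 574 is the minimal polynomial of α, and in particular [Q(α):Q] = 3.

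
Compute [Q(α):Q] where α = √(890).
[Q(α):Q] = 2

[Q(α):Q] equals the degree of the minimal polynomial of α. Here α^2 = 890 and x^2 - 890 is irreducible (d = 890 is squarefree, ≠ 1, hence not a square), so deg(m_α) = 2. Thus [Q(α):Q] = 2.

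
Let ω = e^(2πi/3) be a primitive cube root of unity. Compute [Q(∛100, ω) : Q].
[Q(∛100, ω) : Q] = 6

[Q(∛100):Q] = 3 (min poly x^3 - 100, irreducible since 100 is not a perfect cube). [Q(ω):Q] = 2 (min poly x^2 + x + 1). Since Q(∛100) ⊂ R and ω ∉ R, we have ω ∉ Q(∛100), so x^2 + x + 1 remains irreducible over Q(∛100) and [Q(∛100, ω) : Q(∛100)] = 2. By the tower law, [Q(∛100, ω) : Q] = 3 · 2 = 6. (In fact Q(∛100, ω) is the splitting field of x^3 - 100 over Q.)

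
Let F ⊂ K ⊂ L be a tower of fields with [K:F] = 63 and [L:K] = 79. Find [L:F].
[L:F] = 4977

The tower law says that for any tower of field extensions F ⊂ K ⊂ L with finite degrees, [L:F] = [L:K] · [K:F]. Here this gives [L:F] = 79 · 63 = 4977.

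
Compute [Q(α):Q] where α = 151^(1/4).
[Q(α):Q] = 4

α is a root of x^4 - 151. By Eisenstein's criterion at the prime p = 151 (which divides the constant term 151 but p^2 = 22801 does not, since 151 is squarefree), x^4 - 151 is irreducible over Q. Hence [Q(α):Q] = 4.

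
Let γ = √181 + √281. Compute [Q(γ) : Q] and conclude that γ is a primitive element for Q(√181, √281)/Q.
[Q(γ) : Q] = 4 (equivalently, Q(γ) = Q(√181, √281))

Obviously Q(γ) ⊆ Q(√181, √281), and [Q(√181, √281):Q] = 4 (since 181, 281 are distinct squarefree integers > 1 with 50861 not a perfect square). To show equality we compute the minimal polynomial of γ. From γ = √181 + √281: γ^2 = 181 + 2√(50861) + 281 = 462 + 2√(50861), so γ^2 - 462 = 2√(50861); squaring, (γ^2 - 462)^2 = 4·50861, i.e. γ^4 - 924γ^2 + 213444 - 203444 = 0, i.e. γ^4 - 924γ^2 + 10000 = 0. So γ is a root of x^4 - 924x^2 + 10000. This polynomial is irreducible over Q: it has no rational root (each ±√181 ± √281 is irrational), and any factorization into two quadratics over Q would force √(50861) ∈ Q (pairing opposite roots) or √181, √281 ∈ Q (other pairings), all impossible. Hence [Q(γ):Q] = 4 = [Q(√181, √281):Q], so Q(γ) = Q(√181, √281).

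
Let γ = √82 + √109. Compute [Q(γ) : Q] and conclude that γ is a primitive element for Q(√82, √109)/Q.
[Q(γ) : Q] = 4 (equivalently, Q(γ) = Q(√82, √109))

Obviously Q(γ) ⊆ Q(√82, √109), and [Q(√82, √109):Q] = 4 (since 82, 109 are distinct squarefree integers > 1 with 8938 not a perfect square). To show equality we compute the minimal polynomial of γ. From γ = √82 + √109: γ^2 = 82 + 2√(8938) + 109 = 191 + 2√(8938), so γ^2 - 191 = 2√(8938); squaring, (γ^2 - 191)^2 = 4·8938, i.e. γ^4 - 382γ^2 + 36481 - 35752 = 0, i.e. γ^4 - 382γ^2 + 729 = 0. So γ is a root of x^4 - 382x^2 + 729. This polynomial is irreducible over Q: it has no rational root (each ±√82 ± √109 is irrational), and any factorization into two quadratics over Q would force √(8938) ∈ Q (pairing opposite roots) or √82, √109 ∈ Q (other pairings), all impossible. Hence [Q(γ):Q] = 4 = [Q(√82, √109):Q], so Q(γ) = Q(√82, √109).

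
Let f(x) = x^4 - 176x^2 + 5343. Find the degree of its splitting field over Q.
[K : Q] = 4

Solving the quadratic in x^2: x^2 = (176 ± √(176^2 - 4·5343))/2 = (176 ± √9604)/2 = (176 ± 98)/2, giving x^2 = 137 or x^2 = 39. So f(x) = (x^2 - 137)(x^2 - 39) and the roots of f are ±√137, ±√39. Hence the splitting field is K = Q(√137, √39). Since 137 and 39 are distinct squarefree integers > 1, their product 5343 is not a perfect square, so √39 ∉ Q(√137). By the tower law [K:Q] = [Q(√137,√39):Q(√137)] · [Q(√137):Q] = 2 · 2 = 4.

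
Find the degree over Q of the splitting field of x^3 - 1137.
[K : Q] = 6

The roots of x^3 - 1137 are ∛1137, ω∛1137, ω^2∛1137 where ω = e^(2πi/3) is a primitive cube root of unity, so K = Q(∛1137, ω). Now [Q(∛1137):Q] = 3 (since 1137 is not a perfect cube, x^3 - 1137 is irreducible) and [Q(ω):Q] = 2. Both 2 and 3 divide [K:Q], and [K:Q] ≤ 3·2 = 6, so [K:Q] = 6. (Equivalently: Q(∛1137) ⊂ R but ω ∉ R, so [K : Q(∛1137)] = 2.)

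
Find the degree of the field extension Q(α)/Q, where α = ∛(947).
[Q(α):Q] = 3

The minimal polynomial of α is x^3 - 947, irreducible over Q since 947 is not a perfect cube (so x^3 - 947 has no rational root). Hence [Q(α):Q] = deg(m_α) = 3.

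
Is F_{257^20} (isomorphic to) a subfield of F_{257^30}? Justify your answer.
No: F_{257^20} is not a subfield of F_{257^30}

F_{p^m} embeds in F_{p^n} iff m | n. Here 20 ∤ 30 (since 30 = 1·20 + 10 with remainder 10 ≠ 0), so F_{257^20} is not a subfield of F_{257^30}. Equivalently: if it were, the tower law would give 20 = [F_{257^20}:F_257] dividing [F_{257^30}:F_257] = 30, contradiction.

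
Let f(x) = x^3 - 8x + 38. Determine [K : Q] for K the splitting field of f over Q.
[K : Q] = 6

By the rational root test, any rational root of the monic integer polynomial f(x) = x^3 - 8x + 38 must be an integer dividing the constant term 38, i.e. one of ±{1, 2, 19, 38}. Evaluating: f(1) = 31, f(-1) = 45, f(2) = 30, f(-2) = 46, f(19) = 6745, f(-19) = -6669, f(38) = 54606, f(-38) = -54530; none is 0, so f has no rational root and is therefore irreducible over Q (a cubic with no linear factor over a field is irreducible). For an irreducible cubic, the Galois group is A_3 or S_3 according as the discriminant disc(f) = -4a^3 - 27b^2 = -4·(-8)^3 - 27·(38)^2 = -36940 is or is not a square in Q. Here disc(f) = -36940 is not a perfect square in Q, so the Galois group of f over Q is not contained in A_3 and must be all of S_3. The splitting field has degree |S_3| = 6 over Q, so [K : Q] = 6.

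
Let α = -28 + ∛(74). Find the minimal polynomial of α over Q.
m_α(x) = x^3 + 84x^2 + 2352x + 21878

Set β = α + 28 = ∛(74), so β^3 = 74. Then (α + 28)^3 - 74 = 0, i.e. α is a root of g(x) = (x + 28)^3 - 74 = x^3 + 84x^2 + 2352x + 21878. Since g(x) = h(x + 28) where h(x) = x^3 - 74, and h is irreducible over Q (because 74 is not a perfect cube, so h has no rational root, and a monic cubic with no rational root is irreducible), g is also irreducible (irreducibility is preserved under the substitution x → x + 28). Hence m_α(x) = x^3 + 84x^2 + 2352x + 21878.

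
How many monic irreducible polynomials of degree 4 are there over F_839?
There are 123876017580 monic irreducible polynomials of degree 4 over F_839

Each element of F_{839^4} that lies in no proper subfield is a root of exactly one monic irreducible of degree 4 over F_839, and each such polynomial has 4 distinct roots in F_{839^4}. By Möbius inversion the count is N_839(4) = (1/4) Σ_{d|4} μ(4/d) · 839^d = (1/4)(μ(4)·839^1 + μ(2)·839^2 + μ(1)·839^4) = 495504070320/4 = 123876017580.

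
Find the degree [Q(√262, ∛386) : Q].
[Q(√262, ∛386) : Q] = 6

Let L = Q(√262, ∛386). Since Q(√262) ⊂ L and [Q(√262):Q] = 2, the tower law gives 2 | [L:Q]. Likewise Q(∛386) ⊂ L with [Q(∛386):Q] = 3 (because 386 is not a perfect cube), so 3 | [L:Q]. As gcd(2,3) = 1, [L:Q] is divisible by 6. Conversely L is generated over Q by √262 and ∛386, so [L:Q] ≤ 2·3 = 6. Therefore [Q(√262, ∛386) : Q] = 6.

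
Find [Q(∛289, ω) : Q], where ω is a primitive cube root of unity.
[Q(∛289, ω) : Q] = 6

[Q(∛289):Q] = 3 (min poly x^3 - 289, irreducible since 289 is not a perfect cube). [Q(ω):Q] = 2 (min poly x^2 + x + 1). Since Q(∛289) ⊂ R and ω ∉ R, we have ω ∉ Q(∛289), so x^2 + x + 1 remains irreducible over Q(∛289) and [Q(∛289, ω) : Q(∛289)] = 2. By the tower law, [Q(∛289, ω) : Q] = 3 · 2 = 6. (In fact Q(∛289, ω) is the splitting field of x^3 - 289 over Q.)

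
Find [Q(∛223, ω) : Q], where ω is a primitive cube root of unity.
[Q(∛223, ω) : Q] = 6

[Q(∛223):Q] = 3 (min poly x^3 - 223, irreducible since 223 is not a perfect cube). [Q(ω):Q] = 2 (min poly x^2 + x + 1). Since Q(∛223) ⊂ R and ω ∉ R, we have ω ∉ Q(∛223), so x^2 + x + 1 remains irreducible over Q(∛223) and [Q(∛223, ω) : Q(∛223)] = 2. By the tower law, [Q(∛223, ω) : Q] = 3 · 2 = 6. (In fact Q(∛223, ω) is the splitting field of x^3 - 223 over Q.)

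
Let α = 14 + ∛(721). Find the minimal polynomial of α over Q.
m_α(x) = x^3 - 42x^2 + 588x - 3465

Set β = α - 14 = ∛(721), so β^3 = 721. Then (α - 14)^3 - 721 = 0, i.e. α is a root of g(x) = (x - 14)^3 - 721 = x^3 - 42x^2 + 588x - 3465. Since g(x) = h(x - 14) where h(x) = x^3 - 721, and h is irreducible over Q (because 721 is not a perfect cube, so h has no rational root, and a monic cubic with no rational root is irreducible), g is also irreducible (irreducibility is preserved under the substitution x → x - 14). Hence m_α(x) = x^3 - 42x^2 + 588x - 3465.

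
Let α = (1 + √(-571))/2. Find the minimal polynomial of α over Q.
m_α(x) = x^2 - x + 143

From 2α - 1 = √(-571), squaring gives (2α - 1)^2 = -571, i.e. 4α^2 - 4α + 1 = -571, so α^2 - α + (1 + 571)/4 = 0. Since -571 ≡ 1 (mod 4), (1 + 571)/4 = 143 ∈ Z. The polynomial x^2 - x + 143 has discriminant 1 - 4·(143) = -571, which is not a perfect square in Q (d = -571 is squarefree and ≠ 1), so x^2 - x + 143 is irreducible over Q. It is the minimal polynomial of α.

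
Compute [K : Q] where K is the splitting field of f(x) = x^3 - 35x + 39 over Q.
[K : Q] = 6

By the rational root test, any rational root of the monic integer polynomial f(x) = x^3 - 35x + 39 must be an integer dividing the constant term 39, i.e. one of ±{1, 3, 13, 39}. Evaluating: f(1) = 5, f(-1) = 73, f(3) = -39, f(-3) = 117, f(13) = 1781, f(-13) = -1703, f(39) = 57993, f(-39) = -57915; none is 0, so f has no rational root and is therefore irreducible over Q (a cubic with no linear factor over a field is irreducible). For an irreducible cubic, the Galois group is A_3 or S_3 according as the discriminant disc(f) = -4a^3 - 27b^2 = -4·(-35)^3 - 27·(39)^2 = 130433 is or is not a square in Q. Here disc(f) = 130433 is not a perfect square in Q, so the Galois group of f over Q is not contained in A_3 and must be all of S_3. The splitting field has degree |S_3| = 6 over Q, so [K : Q] = 6.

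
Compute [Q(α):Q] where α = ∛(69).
[Q(α):Q] = 3

The minimal polynomial of α is x^3 - 69, irreducible over Q since 69 is not a perfect cube (so x^3 - 69 has no rational root). Hence [Q(α):Q] = deg(m_α) = 3.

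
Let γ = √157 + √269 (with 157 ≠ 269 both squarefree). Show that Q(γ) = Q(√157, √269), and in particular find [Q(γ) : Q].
[Q(γ) : Q] = 4 (equivalently, Q(γ) = Q(√157, √269))

Obviously Q(γ) ⊆ Q(√157, √269), and [Q(√157, √269):Q] = 4 (since 157, 269 are distinct squarefree integers > 1 with 42233 not a perfect square). To show equality we compute the minimal polynomial of γ. From γ = √157 + √269: γ^2 = 157 + 2√(42233) + 269 = 426 + 2√(42233), so γ^2 - 426 = 2√(42233); squaring, (γ^2 - 426)^2 = 4·42233, i.e. γ^4 - 852γ^2 + 181476 - 168932 = 0, i.e. γ^4 - 852γ^2 + 12544 = 0. So γ is a root of x^4 - 852x^2 + 12544. This polynomial is irreducible over Q: it has no rational root (each ±√157 ± √269 is irrational), and any factorization into two quadratics over Q would force √(42233) ∈ Q (pairing opposite roots) or √157, √269 ∈ Q (other pairings), all impossible. Hence [Q(γ):Q] = 4 = [Q(√157, √269):Q], so Q(γ) = Q(√157, √269).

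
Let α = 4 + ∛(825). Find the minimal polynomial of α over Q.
m_α(x) = x^3 - 12x^2 + 48x - 889

Set β = α - 4 = ∛(825), so β^3 = 825. Then (α - 4)^3 - 825 = 0, i.e. α is a root of g(x) = (x - 4)^3 - 825 = x^3 - 12x^2 + 48x - 889. Since g(x) = h(x - 4) where h(x) = x^3 - 825, and h is irreducible over Q (because 825 is not a perfect cube, so h has no rational root, and a monic cubic with no rational root is irreducible), g is also irreducible (irreducibility is preserved under the substitution x → x - 4). Hence m_α(x) = x^3 - 12x^2 + 48x - 889.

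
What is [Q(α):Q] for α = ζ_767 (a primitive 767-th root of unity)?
[Q(α):Q] = 696

The minimal polynomial of ζ_767 over Q is the 767-th cyclotomic polynomial Φ_767(x), which is irreducible over Q and has degree φ(767) = 696. Hence [Q(α):Q] = φ(767) = 696.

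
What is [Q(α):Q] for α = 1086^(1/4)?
[Q(α):Q] = 4

α is a root of x^4 - 1086. By Eisenstein's criterion at the prime p = 2 (which divides the constant term 1086 but p^2 = 4 does not, since 1086 is squarefree), x^4 - 1086 is irreducible over Q. Hence [Q(α):Q] = 4.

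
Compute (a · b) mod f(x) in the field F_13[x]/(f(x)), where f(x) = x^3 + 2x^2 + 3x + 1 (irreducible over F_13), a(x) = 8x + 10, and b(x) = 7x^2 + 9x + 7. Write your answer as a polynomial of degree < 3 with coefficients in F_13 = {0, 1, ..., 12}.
a · b ≡ 4x^2 + 4x + 1 (mod f(x))

Multiply in F_13[x]: a(x)·b(x) = (8x + 10)·(7x^2 + 9x + 7) = 4x^3 + 12x^2 + 3x + 5. This has degree ≥ 3, so divide by f(x) over F_13: 4x^3 + 12x^2 + 3x + 5 = (4)·(x^3 + 2x^2 + 3x + 1) + (4x^2 + 4x + 1). Hence a·b ≡ 4x^2 + 4x + 1 (mod f). (F_13[x]/(f) is a field with 13^3 = 2197 elements since f is irreducible of degree 3.)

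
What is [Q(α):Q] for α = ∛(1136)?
[Q(α):Q] = 3

The minimal polynomial of α is x^3 - 1136, irreducible over Q since 1136 is not a perfect cube (so x^3 - 1136 has no rational root). Hence [Q(α):Q] = deg(m_α) = 3.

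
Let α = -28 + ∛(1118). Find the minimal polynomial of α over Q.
m_α(x) = x^3 + 84x^2 + 2352x + 20834

Set β = α + 28 = ∛(1118), so β^3 = 1118. Then (α + 28)^3 - 1118 = 0, i.e. α is a root of g(x) = (x + 28)^3 - 1118 = x^3 + 84x^2 + 2352x + 20834. Since g(x) = h(x + 28) where h(x) = x^3 - 1118, and h is irreducible over Q (because 1118 is not a perfect cube, so h has no rational root, and a monic cubic with no rational root is irreducible), g is also irreducible (irreducibility is preserved under the substitution x → x + 28). Hence m_α(x) = x^3 + 84x^2 + 2352x + 20834.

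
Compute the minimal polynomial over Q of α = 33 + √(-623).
m_α(x) = x^2 - 66x + 1712

From α - 33 = √(-623), squaring gives (α - 33)^2 = -623, i.e. α^2 - 66α + 1089 = -623, so α^2 - 66α + 1712 = 0. The discriminant of x^2 - 66x + 1712 is (-66)^2 - 4·(1712) = 4356 - 6848 = -2492, and 4·(-623) is not a perfect square in Q since -623 is squarefree and ≠ 1. Hence x^2 - 66x + 1712 is irreducible over Q and is the minimal polynomial of α.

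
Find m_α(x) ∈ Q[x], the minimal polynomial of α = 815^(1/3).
m_α(x) = x^3 - 815

α satisfies α^3 = 815, so x^3 - 815 annihilates α. By the rational root test, a rational root p/q (in lowest terms) of x^3 - 815 would satisfy p^3 = 815 q^3, forcing q = 1 and p^3 = 815; but 815 is not a perfect cube, contradiction. A monic cubic over Q with no rational root is irreducible (any nontrivial factorization would include a linear factor). Hence x^3 - 815 is the minimal polynomial of α, and in particular [Q(α):Q] = 3.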